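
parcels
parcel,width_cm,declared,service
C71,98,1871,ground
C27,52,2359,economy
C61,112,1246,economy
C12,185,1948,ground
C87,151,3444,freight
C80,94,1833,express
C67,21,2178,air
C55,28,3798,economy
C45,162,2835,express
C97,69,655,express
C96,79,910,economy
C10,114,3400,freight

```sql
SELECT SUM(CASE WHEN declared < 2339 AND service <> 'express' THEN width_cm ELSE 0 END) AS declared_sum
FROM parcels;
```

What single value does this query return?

495

parcel=C71: ✓ → 98
parcel=C27: ✗
parcel=C61: ✓ → 112
parcel=C12: ✓ → 185
parcel=C87: ✗
parcel=C80: ✗
parcel=C67: ✓ → 21
parcel=C55: ✗
parcel=C45: ✗
parcel=C97: ✗
parcel=C96: ✓ → 79
parcel=C10: ✗
declared_sum = 98 + 112 + 185 + 21 + 79 = 495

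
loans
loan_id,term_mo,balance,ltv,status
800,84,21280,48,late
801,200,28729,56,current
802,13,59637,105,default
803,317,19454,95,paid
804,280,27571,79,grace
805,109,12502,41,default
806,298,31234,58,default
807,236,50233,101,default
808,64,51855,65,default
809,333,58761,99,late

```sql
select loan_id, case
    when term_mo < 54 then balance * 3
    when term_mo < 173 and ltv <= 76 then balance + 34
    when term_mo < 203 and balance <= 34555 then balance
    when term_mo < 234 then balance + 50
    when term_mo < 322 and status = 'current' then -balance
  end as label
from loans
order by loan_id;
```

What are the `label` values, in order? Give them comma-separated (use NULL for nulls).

21314, 28729, 178911, NULL, NULL, 12536, NULL, NULL, 51889, NULL

loan_id=800: term_mo < 173 and ltv <= 76 → 21314
loan_id=801: term_mo < 203 and balance <= 34555 → 28729
loan_id=802: term_mo < 54 → 178911
loan_id=803: (no match → NULL) → NULL
loan_id=804: (no match → NULL) → NULL
loan_id=805: term_mo < 173 and ltv <= 76 → 12536
loan_id=806: (no match → NULL) → NULL
loan_id=807: (no match → NULL) → NULL
loan_id=808: term_mo < 173 and ltv <= 76 → 51889
loan_id=809: (no match → NULL) → NULL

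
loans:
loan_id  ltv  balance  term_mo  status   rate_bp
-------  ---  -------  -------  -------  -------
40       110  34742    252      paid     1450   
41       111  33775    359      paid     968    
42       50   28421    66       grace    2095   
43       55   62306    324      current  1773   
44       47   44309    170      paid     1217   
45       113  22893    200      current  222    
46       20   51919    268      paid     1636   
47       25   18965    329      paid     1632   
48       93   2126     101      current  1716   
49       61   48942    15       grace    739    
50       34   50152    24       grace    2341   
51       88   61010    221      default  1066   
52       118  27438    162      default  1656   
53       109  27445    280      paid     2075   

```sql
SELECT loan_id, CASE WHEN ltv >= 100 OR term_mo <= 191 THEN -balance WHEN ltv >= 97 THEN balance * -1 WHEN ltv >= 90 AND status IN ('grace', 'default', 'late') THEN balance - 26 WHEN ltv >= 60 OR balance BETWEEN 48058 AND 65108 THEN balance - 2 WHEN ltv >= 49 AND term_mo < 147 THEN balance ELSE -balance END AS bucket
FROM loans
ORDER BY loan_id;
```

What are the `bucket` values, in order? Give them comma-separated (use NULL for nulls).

loan_id=40: ltv >= 100 OR term_mo <= 191 → -34742
loan_id=41: ltv >= 100 OR term_mo <= 191 → -33775
loan_id=42: ltv >= 100 OR term_mo <= 191 → -28421
loan_id=43: ltv >= 60 OR balance BETWEEN 48058 AND 65108 → 62304
loan_id=44: ltv >= 100 OR term_mo <= 191 → -44309
loan_id=45: ltv >= 100 OR term_mo <= 191 → -22893
loan_id=46: ltv >= 60 OR balance BETWEEN 48058 AND 65108 → 51917
loan_id=47: ELSE → -18965
loan_id=48: ltv >= 100 OR term_mo <= 191 → -2126
loan_id=49: ltv >= 100 OR term_mo <= 191 → -48942
loan_id=50: ltv >= 100 OR term_mo <= 191 → -50152
loan_id=51: ltv >= 60 OR balance BETWEEN 48058 AND 65108 → 61008
loan_id=52: ltv >= 100 OR term_mo <= 191 → -27438
loan_id=53: ltv >= 100 OR term_mo <= 191 → -27445

-34742, -33775, -28421, 62304, -44309, -22893, 51917, -18965, -2126, -48942, -50152, 61008, -27438, -27445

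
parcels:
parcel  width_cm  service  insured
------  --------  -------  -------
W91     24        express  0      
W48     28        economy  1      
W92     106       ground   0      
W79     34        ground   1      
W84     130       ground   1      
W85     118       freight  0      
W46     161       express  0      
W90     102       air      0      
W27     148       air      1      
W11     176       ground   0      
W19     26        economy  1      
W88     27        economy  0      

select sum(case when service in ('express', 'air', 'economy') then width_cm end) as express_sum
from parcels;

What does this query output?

516

parcel=W91: ✓ → 24
parcel=W48: ✓ → 28
parcel=W92: ✗
parcel=W79: ✗
parcel=W84: ✗
parcel=W85: ✗
parcel=W46: ✓ → 161
parcel=W90: ✓ → 102
parcel=W27: ✓ → 148
parcel=W11: ✗
parcel=W19: ✓ → 26
parcel=W88: ✓ → 27
express_sum = 24 + 28 + 161 + 102 + 148 + 26 + 27 = 516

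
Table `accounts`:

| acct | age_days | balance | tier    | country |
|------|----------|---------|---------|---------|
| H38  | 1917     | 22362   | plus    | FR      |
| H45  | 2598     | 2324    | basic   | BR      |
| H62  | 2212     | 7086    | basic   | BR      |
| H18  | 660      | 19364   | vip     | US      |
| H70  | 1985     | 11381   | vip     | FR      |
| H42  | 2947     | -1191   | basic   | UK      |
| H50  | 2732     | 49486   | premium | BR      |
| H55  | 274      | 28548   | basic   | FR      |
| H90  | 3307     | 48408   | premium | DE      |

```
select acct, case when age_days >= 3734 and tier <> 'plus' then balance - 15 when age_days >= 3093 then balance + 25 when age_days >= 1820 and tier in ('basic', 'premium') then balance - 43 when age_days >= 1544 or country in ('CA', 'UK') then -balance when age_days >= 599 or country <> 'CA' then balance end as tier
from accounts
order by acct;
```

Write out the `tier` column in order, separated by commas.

19364, -22362, -1234, 2281, 49443, 28548, 7043, -11381, 48433

acct=H18: age_days >= 599 or country <> 'CA' → 19364
acct=H38: age_days >= 1544 or country in ('CA', 'UK') → -22362
acct=H42: age_days >= 1820 and tier in ('basic', 'premium') → -1234
acct=H45: age_days >= 1820 and tier in ('basic', 'premium') → 2281
acct=H50: age_days >= 1820 and tier in ('basic', 'premium') → 49443
acct=H55: age_days >= 599 or country <> 'CA' → 28548
acct=H62: age_days >= 1820 and tier in ('basic', 'premium') → 7043
acct=H70: age_days >= 1544 or country in ('CA', 'UK') → -11381
acct=H90: age_days >= 3093 → 48433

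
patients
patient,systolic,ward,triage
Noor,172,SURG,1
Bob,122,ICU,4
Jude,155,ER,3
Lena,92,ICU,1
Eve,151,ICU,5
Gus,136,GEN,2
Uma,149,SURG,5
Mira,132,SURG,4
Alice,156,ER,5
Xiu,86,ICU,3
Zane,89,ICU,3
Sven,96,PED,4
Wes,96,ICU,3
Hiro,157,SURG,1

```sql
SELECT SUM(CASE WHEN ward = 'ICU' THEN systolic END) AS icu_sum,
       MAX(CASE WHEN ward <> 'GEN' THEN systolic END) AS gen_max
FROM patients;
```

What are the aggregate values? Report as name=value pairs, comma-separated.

[icu_sum: ward = 'ICU']
patient=Noor: ✗
patient=Bob: ✓ → 122
patient=Jude: ✗
patient=Lena: ✓ → 92
patient=Eve: ✓ → 151
patient=Gus: ✗
patient=Uma: ✗
patient=Mira: ✗
patient=Alice: ✗
patient=Xiu: ✓ → 86
patient=Zane: ✓ → 89
patient=Sven: ✗
patient=Wes: ✓ → 96
patient=Hiro: ✗
icu_sum = 122 + 92 + 151 + 86 + 89 + 96 = 636
—
[gen_max: ward <> 'GEN']
patient=Noor: ✓ → 172
patient=Bob: ✓ → 122
patient=Jude: ✓ → 155
patient=Lena: ✓ → 92
patient=Eve: ✓ → 151
patient=Gus: ✗
patient=Uma: ✓ → 149
patient=Mira: ✓ → 132
patient=Alice: ✓ → 156
patient=Xiu: ✓ → 86
patient=Zane: ✓ → 89
patient=Sven: ✓ → 96
patient=Wes: ✓ → 96
patient=Hiro: ✓ → 157
gen_max = MAX(172, 122, 155, 92, 151, 149, 132, 156, 86, 89, 96, 96, 157) = 172

icu_sum=636, gen_max=172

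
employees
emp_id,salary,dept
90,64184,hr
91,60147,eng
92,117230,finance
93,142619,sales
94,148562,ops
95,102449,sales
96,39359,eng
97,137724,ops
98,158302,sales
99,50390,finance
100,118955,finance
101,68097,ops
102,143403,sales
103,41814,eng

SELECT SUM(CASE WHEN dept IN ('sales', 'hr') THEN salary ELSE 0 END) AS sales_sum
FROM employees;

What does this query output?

610957

emp_id=90: ✓ → 64184
emp_id=91: ✗
emp_id=92: ✗
emp_id=93: ✓ → 142619
emp_id=94: ✗
emp_id=95: ✓ → 102449
emp_id=96: ✗
emp_id=97: ✗
emp_id=98: ✓ → 158302
emp_id=99: ✗
emp_id=100: ✗
emp_id=101: ✗
emp_id=102: ✓ → 143403
emp_id=103: ✗
sales_sum = 64184 + 142619 + 102449 + 158302 + 143403 = 610957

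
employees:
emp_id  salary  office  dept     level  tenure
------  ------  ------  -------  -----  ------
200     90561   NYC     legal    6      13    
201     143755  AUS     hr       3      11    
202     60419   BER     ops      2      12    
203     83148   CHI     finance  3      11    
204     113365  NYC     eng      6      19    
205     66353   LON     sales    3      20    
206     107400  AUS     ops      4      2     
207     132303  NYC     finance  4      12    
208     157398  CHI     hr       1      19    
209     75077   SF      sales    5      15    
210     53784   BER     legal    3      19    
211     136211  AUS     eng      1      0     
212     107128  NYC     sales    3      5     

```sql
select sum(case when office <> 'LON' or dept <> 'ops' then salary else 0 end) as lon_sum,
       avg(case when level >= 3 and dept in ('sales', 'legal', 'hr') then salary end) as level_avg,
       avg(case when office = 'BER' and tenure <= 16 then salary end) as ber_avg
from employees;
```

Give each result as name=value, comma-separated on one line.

lon_sum=1326902, level_avg=89443, ber_avg=60419

[lon_sum: office <> 'LON' or dept <> 'ops']
emp_id=200: ✓ → 90561
emp_id=201: ✓ → 143755
emp_id=202: ✓ → 60419
emp_id=203: ✓ → 83148
emp_id=204: ✓ → 113365
emp_id=205: ✓ → 66353
emp_id=206: ✓ → 107400
emp_id=207: ✓ → 132303
emp_id=208: ✓ → 157398
emp_id=209: ✓ → 75077
emp_id=210: ✓ → 53784
emp_id=211: ✓ → 136211
emp_id=212: ✓ → 107128
lon_sum = 90561 + 143755 + 60419 + 83148 + 113365 + 66353 + 107400 + 132303 + 157398 + 75077 + 53784 + 136211 + 107128 = 1326902
—
[level_avg: level >= 3 and dept in ('sales', 'legal', 'hr')]
emp_id=200: ✓ → 90561
emp_id=201: ✓ → 143755
emp_id=202: ✗
emp_id=203: ✗
emp_id=204: ✗
emp_id=205: ✓ → 66353
emp_id=206: ✗
emp_id=207: ✗
emp_id=208: ✗
emp_id=209: ✓ → 75077
emp_id=210: ✓ → 53784
emp_id=211: ✗
emp_id=212: ✓ → 107128
level_avg = (90561 + 143755 + 66353 + 75077 + 53784 + 107128) / 6 = 89443
—
[ber_avg: office = 'BER' and tenure <= 16]
emp_id=200: ✗
emp_id=201: ✗
emp_id=202: ✓ → 60419
emp_id=203: ✗
emp_id=204: ✗
emp_id=205: ✗
emp_id=206: ✗
emp_id=207: ✗
emp_id=208: ✗
emp_id=209: ✗
emp_id=210: ✗
emp_id=211: ✗
emp_id=212: ✗
ber_avg = 60419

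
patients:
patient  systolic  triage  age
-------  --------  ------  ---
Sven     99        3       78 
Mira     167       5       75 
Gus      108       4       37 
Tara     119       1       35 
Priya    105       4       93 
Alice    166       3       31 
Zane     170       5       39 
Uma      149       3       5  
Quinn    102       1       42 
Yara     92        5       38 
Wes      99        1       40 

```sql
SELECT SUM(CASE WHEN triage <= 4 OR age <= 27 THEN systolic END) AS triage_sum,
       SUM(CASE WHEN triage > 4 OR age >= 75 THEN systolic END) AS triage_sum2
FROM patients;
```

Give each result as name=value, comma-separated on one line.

triage_sum=947, triage_sum2=633

[triage_sum: triage <= 4 OR age <= 27]
patient=Sven: ✓ → 99
patient=Mira: ✗
patient=Gus: ✓ → 108
patient=Tara: ✓ → 119
patient=Priya: ✓ → 105
patient=Alice: ✓ → 166
patient=Zane: ✗
patient=Uma: ✓ → 149
patient=Quinn: ✓ → 102
patient=Yara: ✗
patient=Wes: ✓ → 99
triage_sum = 99 + 108 + 119 + 105 + 166 + 149 + 102 + 99 = 947
—
[triage_sum2: triage > 4 OR age >= 75]
patient=Sven: ✓ → 99
patient=Mira: ✓ → 167
patient=Gus: ✗
patient=Tara: ✗
patient=Priya: ✓ → 105
patient=Alice: ✗
patient=Zane: ✓ → 170
patient=Uma: ✗
patient=Quinn: ✗
patient=Yara: ✓ → 92
patient=Wes: ✗
triage_sum2 = 99 + 167 + 105 + 170 + 92 = 633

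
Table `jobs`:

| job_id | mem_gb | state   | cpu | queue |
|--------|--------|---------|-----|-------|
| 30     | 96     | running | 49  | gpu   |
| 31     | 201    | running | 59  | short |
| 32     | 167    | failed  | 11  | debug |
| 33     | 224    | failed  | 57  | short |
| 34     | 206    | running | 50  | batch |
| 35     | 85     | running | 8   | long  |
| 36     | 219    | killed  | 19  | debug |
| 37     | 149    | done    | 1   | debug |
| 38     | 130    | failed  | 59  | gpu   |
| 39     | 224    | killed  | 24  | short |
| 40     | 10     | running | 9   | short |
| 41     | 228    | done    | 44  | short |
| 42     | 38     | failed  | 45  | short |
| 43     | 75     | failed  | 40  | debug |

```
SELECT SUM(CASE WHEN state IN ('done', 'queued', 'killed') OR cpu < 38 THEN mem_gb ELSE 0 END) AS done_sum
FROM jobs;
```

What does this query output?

job_id=30: ✗
job_id=31: ✗
job_id=32: ✓ → 167
job_id=33: ✗
job_id=34: ✗
job_id=35: ✓ → 85
job_id=36: ✓ → 219
job_id=37: ✓ → 149
job_id=38: ✗
job_id=39: ✓ → 224
job_id=40: ✓ → 10
job_id=41: ✓ → 228
job_id=42: ✗
job_id=43: ✗
done_sum = 167 + 85 + 219 + 149 + 224 + 10 + 228 = 1082

1082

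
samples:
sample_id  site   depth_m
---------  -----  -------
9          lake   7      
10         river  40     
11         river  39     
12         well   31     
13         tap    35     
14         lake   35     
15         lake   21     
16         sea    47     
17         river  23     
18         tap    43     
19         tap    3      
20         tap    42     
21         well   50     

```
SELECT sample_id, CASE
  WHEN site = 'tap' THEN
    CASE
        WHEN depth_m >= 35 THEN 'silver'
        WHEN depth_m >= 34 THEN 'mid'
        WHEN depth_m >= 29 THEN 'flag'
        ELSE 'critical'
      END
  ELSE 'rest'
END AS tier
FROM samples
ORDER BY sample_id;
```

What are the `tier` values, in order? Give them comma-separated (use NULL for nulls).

rest, rest, rest, rest, silver, rest, rest, rest, rest, silver, critical, silver, rest

sample_id=9: site='lake' → outer ELSE → rest
sample_id=10: site='river' → outer ELSE → rest
sample_id=11: site='river' → outer ELSE → rest
sample_id=12: site='well' → outer ELSE → rest
sample_id=13: site='tap' → inner[depth_m >= 35] → silver
sample_id=14: site='lake' → outer ELSE → rest
sample_id=15: site='lake' → outer ELSE → rest
sample_id=16: site='sea' → outer ELSE → rest
sample_id=17: site='river' → outer ELSE → rest
sample_id=18: site='tap' → inner[depth_m >= 35] → silver
sample_id=19: site='tap' → inner[ELSE] → critical
sample_id=20: site='tap' → inner[depth_m >= 35] → silver
sample_id=21: site='well' → outer ELSE → rest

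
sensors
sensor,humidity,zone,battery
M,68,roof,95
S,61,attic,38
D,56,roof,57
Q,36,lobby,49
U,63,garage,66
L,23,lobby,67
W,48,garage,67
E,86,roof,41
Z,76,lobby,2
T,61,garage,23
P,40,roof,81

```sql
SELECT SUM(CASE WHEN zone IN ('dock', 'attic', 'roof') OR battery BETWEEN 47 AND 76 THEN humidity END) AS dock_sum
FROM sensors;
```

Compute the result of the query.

481

sensor=M: ✓ → 68
sensor=S: ✓ → 61
sensor=D: ✓ → 56
sensor=Q: ✓ → 36
sensor=U: ✓ → 63
sensor=L: ✓ → 23
sensor=W: ✓ → 48
sensor=E: ✓ → 86
sensor=Z: ✗
sensor=T: ✗
sensor=P: ✓ → 40
dock_sum = 68 + 61 + 56 + 36 + 63 + 23 + 48 + 86 + 40 = 481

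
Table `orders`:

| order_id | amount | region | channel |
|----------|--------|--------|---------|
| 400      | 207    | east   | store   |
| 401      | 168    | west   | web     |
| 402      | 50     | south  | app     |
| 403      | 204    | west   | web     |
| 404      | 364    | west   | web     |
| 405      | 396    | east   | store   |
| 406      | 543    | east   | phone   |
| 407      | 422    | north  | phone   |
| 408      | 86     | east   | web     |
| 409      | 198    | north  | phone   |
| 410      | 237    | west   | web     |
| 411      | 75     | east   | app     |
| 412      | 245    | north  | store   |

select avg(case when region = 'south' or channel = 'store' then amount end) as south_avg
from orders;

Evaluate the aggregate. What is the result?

224.5

order_id=400: ✓ → 207
order_id=401: ✗
order_id=402: ✓ → 50
order_id=403: ✗
order_id=404: ✗
order_id=405: ✓ → 396
order_id=406: ✗
order_id=407: ✗
order_id=408: ✗
order_id=409: ✗
order_id=410: ✗
order_id=411: ✗
order_id=412: ✓ → 245
south_avg = (207 + 50 + 396 + 245) / 4 = 224.5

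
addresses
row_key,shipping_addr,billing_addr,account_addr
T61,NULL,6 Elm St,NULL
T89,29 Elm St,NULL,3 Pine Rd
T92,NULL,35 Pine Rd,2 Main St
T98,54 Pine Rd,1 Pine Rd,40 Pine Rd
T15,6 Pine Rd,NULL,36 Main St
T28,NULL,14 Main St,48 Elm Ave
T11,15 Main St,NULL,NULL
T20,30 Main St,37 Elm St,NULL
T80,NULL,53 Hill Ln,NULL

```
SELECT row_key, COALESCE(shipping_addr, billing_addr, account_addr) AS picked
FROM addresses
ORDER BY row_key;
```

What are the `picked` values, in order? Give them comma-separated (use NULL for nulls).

15 Main St, 6 Pine Rd, 30 Main St, 14 Main St, 6 Elm St, 53 Hill Ln, 29 Elm St, 35 Pine Rd, 54 Pine Rd

row_key=T11: shipping_addr=15 Main St → 15 Main St
row_key=T15: shipping_addr=6 Pine Rd → 6 Pine Rd
row_key=T20: shipping_addr=30 Main St → 30 Main St
row_key=T28: shipping_addr=NULL, billing_addr=14 Main St → 14 Main St
row_key=T61: shipping_addr=NULL, billing_addr=6 Elm St → 6 Elm St
row_key=T80: shipping_addr=NULL, billing_addr=53 Hill Ln → 53 Hill Ln
row_key=T89: shipping_addr=29 Elm St → 29 Elm St
row_key=T92: shipping_addr=NULL, billing_addr=35 Pine Rd → 35 Pine Rd
row_key=T98: shipping_addr=54 Pine Rd → 54 Pine Rd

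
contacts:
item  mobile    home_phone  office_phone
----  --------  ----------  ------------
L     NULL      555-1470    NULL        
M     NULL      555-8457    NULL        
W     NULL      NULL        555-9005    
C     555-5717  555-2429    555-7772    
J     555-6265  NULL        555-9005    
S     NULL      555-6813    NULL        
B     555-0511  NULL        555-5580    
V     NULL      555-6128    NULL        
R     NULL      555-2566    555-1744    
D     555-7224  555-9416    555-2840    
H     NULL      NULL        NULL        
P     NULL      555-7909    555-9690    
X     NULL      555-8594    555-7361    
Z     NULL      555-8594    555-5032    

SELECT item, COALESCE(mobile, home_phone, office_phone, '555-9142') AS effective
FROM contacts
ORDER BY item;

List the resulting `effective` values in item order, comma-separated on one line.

item=B: mobile=555-0511 → 555-0511
item=C: mobile=555-5717 → 555-5717
item=D: mobile=555-7224 → 555-7224
item=H: mobile=NULL, home_phone=NULL, office_phone=NULL, → literal 555-9142 → 555-9142
item=J: mobile=555-6265 → 555-6265
item=L: mobile=NULL, home_phone=555-1470 → 555-1470
item=M: mobile=NULL, home_phone=555-8457 → 555-8457
item=P: mobile=NULL, home_phone=555-7909 → 555-7909
item=R: mobile=NULL, home_phone=555-2566 → 555-2566
item=S: mobile=NULL, home_phone=555-6813 → 555-6813
item=V: mobile=NULL, home_phone=555-6128 → 555-6128
item=W: mobile=NULL, home_phone=NULL, office_phone=555-9005 → 555-9005
item=X: mobile=NULL, home_phone=555-8594 → 555-8594
item=Z: mobile=NULL, home_phone=555-8594 → 555-8594

555-0511, 555-5717, 555-7224, 555-9142, 555-6265, 555-1470, 555-8457, 555-7909, 555-2566, 555-6813, 555-6128, 555-9005, 555-8594, 555-8594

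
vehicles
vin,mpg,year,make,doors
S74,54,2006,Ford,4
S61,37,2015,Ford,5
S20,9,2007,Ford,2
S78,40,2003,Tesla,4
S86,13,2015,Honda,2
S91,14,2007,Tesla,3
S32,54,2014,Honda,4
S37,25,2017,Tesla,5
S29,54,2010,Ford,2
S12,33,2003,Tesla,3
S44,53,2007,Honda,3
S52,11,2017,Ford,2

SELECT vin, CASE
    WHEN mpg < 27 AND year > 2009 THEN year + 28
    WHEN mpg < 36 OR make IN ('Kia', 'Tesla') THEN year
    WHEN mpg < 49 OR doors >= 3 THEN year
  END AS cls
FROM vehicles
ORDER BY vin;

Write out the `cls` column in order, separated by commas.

vin=S12: mpg < 36 OR make IN ('Kia', 'Tesla') → 2003
vin=S20: mpg < 36 OR make IN ('Kia', 'Tesla') → 2007
vin=S29: (no match → NULL) → NULL
vin=S32: mpg < 49 OR doors >= 3 → 2014
vin=S37: mpg < 27 AND year > 2009 → 2045
vin=S44: mpg < 49 OR doors >= 3 → 2007
vin=S52: mpg < 27 AND year > 2009 → 2045
vin=S61: mpg < 49 OR doors >= 3 → 2015
vin=S74: mpg < 49 OR doors >= 3 → 2006
vin=S78: mpg < 36 OR make IN ('Kia', 'Tesla') → 2003
vin=S86: mpg < 27 AND year > 2009 → 2043
vin=S91: mpg < 36 OR make IN ('Kia', 'Tesla') → 2007

2003, 2007, NULL, 2014, 2045, 2007, 2045, 2015, 2006, 2003, 2043, 2007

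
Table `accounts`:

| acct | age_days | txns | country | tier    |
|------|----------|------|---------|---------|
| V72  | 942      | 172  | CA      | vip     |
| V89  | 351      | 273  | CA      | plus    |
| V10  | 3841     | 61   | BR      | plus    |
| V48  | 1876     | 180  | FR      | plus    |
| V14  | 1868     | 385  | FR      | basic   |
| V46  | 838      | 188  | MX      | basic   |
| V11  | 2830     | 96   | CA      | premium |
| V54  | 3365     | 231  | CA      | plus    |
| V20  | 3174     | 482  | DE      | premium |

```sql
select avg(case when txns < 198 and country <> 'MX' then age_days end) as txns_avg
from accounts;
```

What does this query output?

acct=V72: ✓ → 942
acct=V89: ✗
acct=V10: ✓ → 3841
acct=V48: ✓ → 1876
acct=V14: ✗
acct=V46: ✗
acct=V11: ✓ → 2830
acct=V54: ✗
acct=V20: ✗
txns_avg = (942 + 3841 + 1876 + 2830) / 4 = 2372.25

2372.25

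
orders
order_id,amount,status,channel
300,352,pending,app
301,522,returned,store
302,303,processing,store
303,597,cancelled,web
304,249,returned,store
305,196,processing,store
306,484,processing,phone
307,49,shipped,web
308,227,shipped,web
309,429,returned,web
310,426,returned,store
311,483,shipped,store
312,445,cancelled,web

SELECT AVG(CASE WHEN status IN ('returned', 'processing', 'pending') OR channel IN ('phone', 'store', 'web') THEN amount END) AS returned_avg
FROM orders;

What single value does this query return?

366.3076923077

order_id=300: ✓ → 352
order_id=301: ✓ → 522
order_id=302: ✓ → 303
order_id=303: ✓ → 597
order_id=304: ✓ → 249
order_id=305: ✓ → 196
order_id=306: ✓ → 484
order_id=307: ✓ → 49
order_id=308: ✓ → 227
order_id=309: ✓ → 429
order_id=310: ✓ → 426
order_id=311: ✓ → 483
order_id=312: ✓ → 445
returned_avg = (352 + 522 + 303 + 597 + 249 + 196 + 484 + 49 + 227 + 429 + 426 + 483 + 445) / 13 = 366.3076923077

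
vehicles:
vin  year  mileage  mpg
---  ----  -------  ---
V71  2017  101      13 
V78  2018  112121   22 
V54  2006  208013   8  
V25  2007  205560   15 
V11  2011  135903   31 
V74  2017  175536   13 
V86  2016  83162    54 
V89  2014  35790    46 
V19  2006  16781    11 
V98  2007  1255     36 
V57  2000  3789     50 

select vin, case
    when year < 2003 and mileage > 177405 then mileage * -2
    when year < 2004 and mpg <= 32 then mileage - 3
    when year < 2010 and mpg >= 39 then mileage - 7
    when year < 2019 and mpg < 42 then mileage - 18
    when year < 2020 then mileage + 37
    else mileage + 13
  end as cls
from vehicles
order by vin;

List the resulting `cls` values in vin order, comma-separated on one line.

135885, 16763, 205542, 207995, 3782, 83, 175518, 112103, 83199, 35827, 1237

vin=V11: year < 2019 and mpg < 42 → 135885
vin=V19: year < 2019 and mpg < 42 → 16763
vin=V25: year < 2019 and mpg < 42 → 205542
vin=V54: year < 2019 and mpg < 42 → 207995
vin=V57: year < 2010 and mpg >= 39 → 3782
vin=V71: year < 2019 and mpg < 42 → 83
vin=V74: year < 2019 and mpg < 42 → 175518
vin=V78: year < 2019 and mpg < 42 → 112103
vin=V86: year < 2020 → 83199
vin=V89: year < 2020 → 35827
vin=V98: year < 2019 and mpg < 42 → 1237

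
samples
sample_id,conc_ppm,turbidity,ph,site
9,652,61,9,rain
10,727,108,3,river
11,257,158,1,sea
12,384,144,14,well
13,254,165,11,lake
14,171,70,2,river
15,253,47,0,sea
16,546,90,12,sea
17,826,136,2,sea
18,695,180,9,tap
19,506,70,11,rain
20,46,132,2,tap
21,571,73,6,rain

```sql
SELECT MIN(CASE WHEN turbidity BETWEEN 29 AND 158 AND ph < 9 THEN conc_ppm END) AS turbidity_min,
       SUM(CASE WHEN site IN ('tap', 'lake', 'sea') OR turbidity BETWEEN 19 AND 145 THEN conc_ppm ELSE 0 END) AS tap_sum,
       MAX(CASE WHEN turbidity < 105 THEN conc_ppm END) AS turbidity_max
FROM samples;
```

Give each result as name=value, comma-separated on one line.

[turbidity_min: turbidity BETWEEN 29 AND 158 AND ph < 9]
sample_id=9: ✗
sample_id=10: ✓ → 727
sample_id=11: ✓ → 257
sample_id=12: ✗
sample_id=13: ✗
sample_id=14: ✓ → 171
sample_id=15: ✓ → 253
sample_id=16: ✗
sample_id=17: ✓ → 826
sample_id=18: ✗
sample_id=19: ✗
sample_id=20: ✓ → 46
sample_id=21: ✓ → 571
turbidity_min = MIN(727, 257, 171, 253, 826, 46, 571) = 46
—
[tap_sum: site IN ('tap', 'lake', 'sea') OR turbidity BETWEEN 19 AND 145]
sample_id=9: ✓ → 652
sample_id=10: ✓ → 727
sample_id=11: ✓ → 257
sample_id=12: ✓ → 384
sample_id=13: ✓ → 254
sample_id=14: ✓ → 171
sample_id=15: ✓ → 253
sample_id=16: ✓ → 546
sample_id=17: ✓ → 826
sample_id=18: ✓ → 695
sample_id=19: ✓ → 506
sample_id=20: ✓ → 46
sample_id=21: ✓ → 571
tap_sum = 652 + 727 + 257 + 384 + 254 + 171 + 253 + 546 + 826 + 695 + 506 + 46 + 571 = 5888
—
[turbidity_max: turbidity < 105]
sample_id=9: ✓ → 652
sample_id=10: ✗
sample_id=11: ✗
sample_id=12: ✗
sample_id=13: ✗
sample_id=14: ✓ → 171
sample_id=15: ✓ → 253
sample_id=16: ✓ → 546
sample_id=17: ✗
sample_id=18: ✗
sample_id=19: ✓ → 506
sample_id=20: ✗
sample_id=21: ✓ → 571
turbidity_max = MAX(652, 171, 253, 546, 506, 571) = 652

turbidity_min=46, tap_sum=5888, turbidity_max=652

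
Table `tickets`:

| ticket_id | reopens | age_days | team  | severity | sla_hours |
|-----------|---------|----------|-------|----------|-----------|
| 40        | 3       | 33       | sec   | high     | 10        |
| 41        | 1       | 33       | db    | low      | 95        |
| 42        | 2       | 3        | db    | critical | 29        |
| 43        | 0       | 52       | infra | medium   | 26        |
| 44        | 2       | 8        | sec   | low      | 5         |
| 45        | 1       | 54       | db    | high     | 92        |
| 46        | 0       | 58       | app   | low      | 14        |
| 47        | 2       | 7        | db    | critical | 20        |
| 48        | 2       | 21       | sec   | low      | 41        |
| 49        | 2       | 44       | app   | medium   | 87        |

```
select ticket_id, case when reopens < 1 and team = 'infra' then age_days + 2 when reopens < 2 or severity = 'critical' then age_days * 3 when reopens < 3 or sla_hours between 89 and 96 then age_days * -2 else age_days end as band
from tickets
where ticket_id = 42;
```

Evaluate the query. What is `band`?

ticket_id = 42: reopens=2, age_days=3, team=db, severity=critical, sla_hours=29.
reopens < 1 and team = 'infra' → false
reopens < 2 or severity = 'critical' → true → 9

9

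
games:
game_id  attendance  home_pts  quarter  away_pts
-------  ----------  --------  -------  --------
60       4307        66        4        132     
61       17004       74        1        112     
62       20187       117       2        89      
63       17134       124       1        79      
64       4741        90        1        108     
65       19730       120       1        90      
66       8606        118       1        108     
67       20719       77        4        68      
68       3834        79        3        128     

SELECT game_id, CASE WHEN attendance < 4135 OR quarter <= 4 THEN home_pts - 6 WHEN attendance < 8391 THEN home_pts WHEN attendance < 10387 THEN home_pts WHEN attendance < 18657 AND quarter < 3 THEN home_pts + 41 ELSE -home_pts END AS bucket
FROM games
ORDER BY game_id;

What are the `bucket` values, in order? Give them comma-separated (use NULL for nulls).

game_id=60: attendance < 4135 OR quarter <= 4 → 60
game_id=61: attendance < 4135 OR quarter <= 4 → 68
game_id=62: attendance < 4135 OR quarter <= 4 → 111
game_id=63: attendance < 4135 OR quarter <= 4 → 118
game_id=64: attendance < 4135 OR quarter <= 4 → 84
game_id=65: attendance < 4135 OR quarter <= 4 → 114
game_id=66: attendance < 4135 OR quarter <= 4 → 112
game_id=67: attendance < 4135 OR quarter <= 4 → 71
game_id=68: attendance < 4135 OR quarter <= 4 → 73

60, 68, 111, 118, 84, 114, 112, 71, 73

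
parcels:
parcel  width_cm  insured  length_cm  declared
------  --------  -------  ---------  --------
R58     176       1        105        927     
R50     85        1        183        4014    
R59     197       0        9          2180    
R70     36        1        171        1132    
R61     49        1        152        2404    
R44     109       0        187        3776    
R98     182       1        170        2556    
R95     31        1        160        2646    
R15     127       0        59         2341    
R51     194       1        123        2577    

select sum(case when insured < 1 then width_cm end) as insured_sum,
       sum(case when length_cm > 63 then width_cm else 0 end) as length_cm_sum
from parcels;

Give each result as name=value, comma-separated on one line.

[insured_sum: insured < 1]
parcel=R58: ✗
parcel=R50: ✗
parcel=R59: ✓ → 197
parcel=R70: ✗
parcel=R61: ✗
parcel=R44: ✓ → 109
parcel=R98: ✗
parcel=R95: ✗
parcel=R15: ✓ → 127
parcel=R51: ✗
insured_sum = 197 + 109 + 127 = 433
—
[length_cm_sum: length_cm > 63]
parcel=R58: ✓ → 176
parcel=R50: ✓ → 85
parcel=R59: ✗
parcel=R70: ✓ → 36
parcel=R61: ✓ → 49
parcel=R44: ✓ → 109
parcel=R98: ✓ → 182
parcel=R95: ✓ → 31
parcel=R15: ✗
parcel=R51: ✓ → 194
length_cm_sum = 176 + 85 + 36 + 49 + 109 + 182 + 31 + 194 = 862

insured_sum=433, length_cm_sum=862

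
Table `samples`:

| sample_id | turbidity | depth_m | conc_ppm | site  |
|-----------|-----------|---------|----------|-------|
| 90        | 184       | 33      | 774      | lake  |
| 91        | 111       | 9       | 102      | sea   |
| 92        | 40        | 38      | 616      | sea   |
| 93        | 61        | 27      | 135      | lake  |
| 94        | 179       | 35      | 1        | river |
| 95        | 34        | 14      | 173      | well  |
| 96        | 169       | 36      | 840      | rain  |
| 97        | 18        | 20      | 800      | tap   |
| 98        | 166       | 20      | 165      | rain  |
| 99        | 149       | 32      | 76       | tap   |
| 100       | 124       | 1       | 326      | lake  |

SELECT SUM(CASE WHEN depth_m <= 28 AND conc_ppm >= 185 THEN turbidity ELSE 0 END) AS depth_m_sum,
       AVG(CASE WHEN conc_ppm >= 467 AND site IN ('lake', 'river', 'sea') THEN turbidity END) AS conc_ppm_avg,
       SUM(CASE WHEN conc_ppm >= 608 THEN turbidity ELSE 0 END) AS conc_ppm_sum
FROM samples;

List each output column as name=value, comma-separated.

[depth_m_sum: depth_m <= 28 AND conc_ppm >= 185]
sample_id=90: ✗
sample_id=91: ✗
sample_id=92: ✗
sample_id=93: ✗
sample_id=94: ✗
sample_id=95: ✗
sample_id=96: ✗
sample_id=97: ✓ → 18
sample_id=98: ✗
sample_id=99: ✗
sample_id=100: ✓ → 124
depth_m_sum = 18 + 124 = 142
—
[conc_ppm_avg: conc_ppm >= 467 AND site IN ('lake', 'river', 'sea')]
sample_id=90: ✓ → 184
sample_id=91: ✗
sample_id=92: ✓ → 40
sample_id=93: ✗
sample_id=94: ✗
sample_id=95: ✗
sample_id=96: ✗
sample_id=97: ✗
sample_id=98: ✗
sample_id=99: ✗
sample_id=100: ✗
conc_ppm_avg = (184 + 40) / 2 = 112
—
[conc_ppm_sum: conc_ppm >= 608]
sample_id=90: ✓ → 184
sample_id=91: ✗
sample_id=92: ✓ → 40
sample_id=93: ✗
sample_id=94: ✗
sample_id=95: ✗
sample_id=96: ✓ → 169
sample_id=97: ✓ → 18
sample_id=98: ✗
sample_id=99: ✗
sample_id=100: ✗
conc_ppm_sum = 184 + 40 + 169 + 18 = 411

depth_m_sum=142, conc_ppm_avg=112, conc_ppm_sum=411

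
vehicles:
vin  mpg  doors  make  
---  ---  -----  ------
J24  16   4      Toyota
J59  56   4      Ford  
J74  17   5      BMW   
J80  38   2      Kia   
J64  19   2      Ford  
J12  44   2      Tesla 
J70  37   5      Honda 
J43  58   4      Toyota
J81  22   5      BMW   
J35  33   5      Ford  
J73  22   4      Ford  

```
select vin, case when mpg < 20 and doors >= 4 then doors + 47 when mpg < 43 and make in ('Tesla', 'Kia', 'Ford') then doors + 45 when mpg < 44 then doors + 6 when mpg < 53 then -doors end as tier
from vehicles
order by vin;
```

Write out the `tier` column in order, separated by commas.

vin=J12: mpg < 53 → -2
vin=J24: mpg < 20 and doors >= 4 → 51
vin=J35: mpg < 43 and make in ('Tesla', 'Kia', 'Ford') → 50
vin=J43: (no match → NULL) → NULL
vin=J59: (no match → NULL) → NULL
vin=J64: mpg < 43 and make in ('Tesla', 'Kia', 'Ford') → 47
vin=J70: mpg < 44 → 11
vin=J73: mpg < 43 and make in ('Tesla', 'Kia', 'Ford') → 49
vin=J74: mpg < 20 and doors >= 4 → 52
vin=J80: mpg < 43 and make in ('Tesla', 'Kia', 'Ford') → 47
vin=J81: mpg < 44 → 11

-2, 51, 50, NULL, NULL, 47, 11, 49, 52, 47, 11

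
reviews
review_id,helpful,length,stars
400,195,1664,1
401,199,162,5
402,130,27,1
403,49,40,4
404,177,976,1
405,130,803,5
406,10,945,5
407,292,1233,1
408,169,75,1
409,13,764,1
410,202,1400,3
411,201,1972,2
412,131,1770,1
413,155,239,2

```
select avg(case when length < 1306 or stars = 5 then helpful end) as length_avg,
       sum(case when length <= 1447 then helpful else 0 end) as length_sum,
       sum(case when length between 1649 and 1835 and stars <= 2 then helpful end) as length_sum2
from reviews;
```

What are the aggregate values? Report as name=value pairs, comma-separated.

[length_avg: length < 1306 or stars = 5]
review_id=400: ✗
review_id=401: ✓ → 199
review_id=402: ✓ → 130
review_id=403: ✓ → 49
review_id=404: ✓ → 177
review_id=405: ✓ → 130
review_id=406: ✓ → 10
review_id=407: ✓ → 292
review_id=408: ✓ → 169
review_id=409: ✓ → 13
review_id=410: ✗
review_id=411: ✗
review_id=412: ✗
review_id=413: ✓ → 155
length_avg = (199 + 130 + 49 + 177 + 130 + 10 + 292 + 169 + 13 + 155) / 10 = 132.4
—
[length_sum: length <= 1447]
review_id=400: ✗
review_id=401: ✓ → 199
review_id=402: ✓ → 130
review_id=403: ✓ → 49
review_id=404: ✓ → 177
review_id=405: ✓ → 130
review_id=406: ✓ → 10
review_id=407: ✓ → 292
review_id=408: ✓ → 169
review_id=409: ✓ → 13
review_id=410: ✓ → 202
review_id=411: ✗
review_id=412: ✗
review_id=413: ✓ → 155
length_sum = 199 + 130 + 49 + 177 + 130 + 10 + 292 + 169 + 13 + 202 + 155 = 1526
—
[length_sum2: length between 1649 and 1835 and stars <= 2]
review_id=400: ✓ → 195
review_id=401: ✗
review_id=402: ✗
review_id=403: ✗
review_id=404: ✗
review_id=405: ✗
review_id=406: ✗
review_id=407: ✗
review_id=408: ✗
review_id=409: ✗
review_id=410: ✗
review_id=411: ✗
review_id=412: ✓ → 131
review_id=413: ✗
length_sum2 = 195 + 131 = 326

length_avg=132.4, length_sum=1526, length_sum2=326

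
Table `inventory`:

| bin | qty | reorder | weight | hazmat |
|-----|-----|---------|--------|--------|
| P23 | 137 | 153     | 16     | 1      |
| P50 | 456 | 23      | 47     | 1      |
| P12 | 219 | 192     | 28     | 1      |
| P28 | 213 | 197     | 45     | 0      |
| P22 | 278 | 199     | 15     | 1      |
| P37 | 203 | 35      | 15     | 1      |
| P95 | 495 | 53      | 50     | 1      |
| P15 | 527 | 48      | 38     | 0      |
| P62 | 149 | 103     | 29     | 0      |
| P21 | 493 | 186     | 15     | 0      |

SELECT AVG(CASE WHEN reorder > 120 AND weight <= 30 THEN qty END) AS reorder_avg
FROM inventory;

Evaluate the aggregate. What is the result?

bin=P23: ✓ → 137
bin=P50: ✗
bin=P12: ✓ → 219
bin=P28: ✗
bin=P22: ✓ → 278
bin=P37: ✗
bin=P95: ✗
bin=P15: ✗
bin=P62: ✗
bin=P21: ✓ → 493
reorder_avg = (137 + 219 + 278 + 493) / 4 = 281.75

281.75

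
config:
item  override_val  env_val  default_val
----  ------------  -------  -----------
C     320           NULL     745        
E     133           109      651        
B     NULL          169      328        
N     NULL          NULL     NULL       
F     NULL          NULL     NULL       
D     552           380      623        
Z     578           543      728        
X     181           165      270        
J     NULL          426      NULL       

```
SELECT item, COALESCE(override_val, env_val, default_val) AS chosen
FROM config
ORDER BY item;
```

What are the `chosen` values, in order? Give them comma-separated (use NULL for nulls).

item=B: override_val=NULL, env_val=169 → 169
item=C: override_val=320 → 320
item=D: override_val=552 → 552
item=E: override_val=133 → 133
item=F: override_val=NULL, env_val=NULL, default_val=NULL (all NULL) → NULL
item=J: override_val=NULL, env_val=426 → 426
item=N: override_val=NULL, env_val=NULL, default_val=NULL (all NULL) → NULL
item=X: override_val=181 → 181
item=Z: override_val=578 → 578

169, 320, 552, 133, NULL, 426, NULL, 181, 578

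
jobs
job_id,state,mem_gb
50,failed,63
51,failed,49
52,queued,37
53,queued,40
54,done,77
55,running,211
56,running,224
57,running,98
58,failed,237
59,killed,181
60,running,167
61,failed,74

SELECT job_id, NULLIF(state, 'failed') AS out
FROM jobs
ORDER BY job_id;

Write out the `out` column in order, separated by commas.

NULL, NULL, queued, queued, done, running, running, running, NULL, killed, running, NULL

job_id=50: state=failed vs failed: equal → NULL
job_id=51: state=failed vs failed: equal → NULL
job_id=52: state=queued vs failed: differ → queued
job_id=53: state=queued vs failed: differ → queued
job_id=54: state=done vs failed: differ → done
job_id=55: state=running vs failed: differ → running
job_id=56: state=running vs failed: differ → running
job_id=57: state=running vs failed: differ → running
job_id=58: state=failed vs failed: equal → NULL
job_id=59: state=killed vs failed: differ → killed
job_id=60: state=running vs failed: differ → running
job_id=61: state=failed vs failed: equal → NULL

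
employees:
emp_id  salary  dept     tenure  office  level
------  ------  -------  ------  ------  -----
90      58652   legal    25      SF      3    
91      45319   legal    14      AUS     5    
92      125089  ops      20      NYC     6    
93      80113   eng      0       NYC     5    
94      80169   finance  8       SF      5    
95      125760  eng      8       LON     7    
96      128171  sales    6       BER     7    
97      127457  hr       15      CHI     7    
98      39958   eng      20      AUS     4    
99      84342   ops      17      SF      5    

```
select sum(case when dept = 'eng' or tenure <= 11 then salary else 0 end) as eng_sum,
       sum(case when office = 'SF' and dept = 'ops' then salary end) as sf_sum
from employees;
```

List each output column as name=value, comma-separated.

eng_sum=454171, sf_sum=84342

[eng_sum: dept = 'eng' or tenure <= 11]
emp_id=90: ✗
emp_id=91: ✗
emp_id=92: ✗
emp_id=93: ✓ → 80113
emp_id=94: ✓ → 80169
emp_id=95: ✓ → 125760
emp_id=96: ✓ → 128171
emp_id=97: ✗
emp_id=98: ✓ → 39958
emp_id=99: ✗
eng_sum = 80113 + 80169 + 125760 + 128171 + 39958 = 454171
—
[sf_sum: office = 'SF' and dept = 'ops']
emp_id=90: ✗
emp_id=91: ✗
emp_id=92: ✗
emp_id=93: ✗
emp_id=94: ✗
emp_id=95: ✗
emp_id=96: ✗
emp_id=97: ✗
emp_id=98: ✗
emp_id=99: ✓ → 84342
sf_sum = 84342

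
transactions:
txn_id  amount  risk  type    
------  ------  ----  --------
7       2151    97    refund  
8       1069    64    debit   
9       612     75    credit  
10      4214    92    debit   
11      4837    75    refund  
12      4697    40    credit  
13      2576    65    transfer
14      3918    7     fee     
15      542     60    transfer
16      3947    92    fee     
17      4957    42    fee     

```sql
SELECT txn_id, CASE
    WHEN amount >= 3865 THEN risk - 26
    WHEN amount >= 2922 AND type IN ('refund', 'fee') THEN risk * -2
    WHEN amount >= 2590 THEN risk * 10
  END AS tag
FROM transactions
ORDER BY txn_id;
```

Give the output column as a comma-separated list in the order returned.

NULL, NULL, NULL, 66, 49, 14, NULL, -19, NULL, 66, 16

txn_id=7: (no match → NULL) → NULL
txn_id=8: (no match → NULL) → NULL
txn_id=9: (no match → NULL) → NULL
txn_id=10: amount >= 3865 → 66
txn_id=11: amount >= 3865 → 49
txn_id=12: amount >= 3865 → 14
txn_id=13: (no match → NULL) → NULL
txn_id=14: amount >= 3865 → -19
txn_id=15: (no match → NULL) → NULL
txn_id=16: amount >= 3865 → 66
txn_id=17: amount >= 3865 → 16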